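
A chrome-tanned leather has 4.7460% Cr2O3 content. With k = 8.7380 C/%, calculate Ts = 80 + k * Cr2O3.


Formula: Ts = 80 + k * Cr2O3
Substituting: Ts = 80 + 8.7380 * 4.7460
Result: 121.4705 C


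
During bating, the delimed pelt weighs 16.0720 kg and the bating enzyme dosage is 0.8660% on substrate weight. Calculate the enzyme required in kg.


Formula: Enzyme = substrate * pct / 100
Substituting: Enzyme = 16.0720 * 0.8660 / 100
Result: 0.1392 kg


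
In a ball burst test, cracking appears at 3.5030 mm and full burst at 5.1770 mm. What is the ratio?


Formula: Ratio = crack / burst
Substituting: Ratio = 3.5030 / 5.1770
Result: 0.6766


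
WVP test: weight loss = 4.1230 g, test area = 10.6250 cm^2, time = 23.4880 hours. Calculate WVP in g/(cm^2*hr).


Formula: WVP = loss / (area * time)
Substituting: WVP = 4.1230 / (10.6250 * 23.4880)
Result: 0.0165211 g/(cm^2*hr)


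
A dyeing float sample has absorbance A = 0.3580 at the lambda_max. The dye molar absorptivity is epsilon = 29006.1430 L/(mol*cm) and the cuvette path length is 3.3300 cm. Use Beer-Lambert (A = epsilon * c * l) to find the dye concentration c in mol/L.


Formula: c = A / (epsilon * l)
Substituting: c = 0.3580 / (29006.1430 * 3.3300)
Result: 3.7064e-06 mol/L


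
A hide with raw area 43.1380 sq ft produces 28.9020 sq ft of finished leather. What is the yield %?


Formula: Yield = finished / raw * 100
Substituting: Yield = 28.9020 / 43.1380 * 100
Result: 66.9989 %


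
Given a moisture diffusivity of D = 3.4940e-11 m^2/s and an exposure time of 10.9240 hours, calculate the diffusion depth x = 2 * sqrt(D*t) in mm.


t = 10.9240 hr * 3600 = 39326.4000 s
D * t = 3.4940e-11 * 39326.4000 = 1.3741e-06
x = 2 * sqrt(D*t) = 2 * sqrt(1.3741e-06) = 0.00234441 m = 2.3444 mm


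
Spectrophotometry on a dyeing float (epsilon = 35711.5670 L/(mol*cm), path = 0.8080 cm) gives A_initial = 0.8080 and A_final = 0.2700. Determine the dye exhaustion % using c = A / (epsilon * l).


c_initial = A_i / (epsilon * l) = 0.8080 / (35711.5670 * 0.8080) = 2.8002e-05 mol/L
c_final = A_f / (epsilon * l) = 0.2700 / (35711.5670 * 0.8080) = 9.3571e-06 mol/L
Exhaustion = (c_initial - c_final) / c_initial * 100 = (2.8002e-05 - 9.3571e-06) / 2.8002e-05 * 100 = 66.5842 %


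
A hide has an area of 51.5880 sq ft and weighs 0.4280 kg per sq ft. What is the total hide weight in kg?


Formula: Weight = area * weight_per_sqft
Substituting: Weight = 51.5880 * 0.4280
Result: 22.0797 kg


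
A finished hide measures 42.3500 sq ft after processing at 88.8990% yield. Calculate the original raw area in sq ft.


Formula: raw = finished * 100 / yield
Substituting: raw = 42.3500 * 100 / 88.8990
Result: 47.6383 sq ft


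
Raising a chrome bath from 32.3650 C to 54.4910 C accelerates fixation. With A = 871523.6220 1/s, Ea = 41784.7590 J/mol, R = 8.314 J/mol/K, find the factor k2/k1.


T1 = 32.3650 + 273.15 = 305.5150 K; T2 = 54.4910 + 273.15 = 327.6410 K
k1 = A * exp(-Ea/(R*T1)) = 871523.6220 * exp(-41784.7590/(8.314*305.5150)) = 0.0625143 1/s
k2 = A * exp(-Ea/(R*T2)) = 871523.6220 * exp(-41784.7590/(8.314*327.6410)) = 0.1899 1/s
k2/k1 = 0.1899 / 0.0625143 = 3.0371


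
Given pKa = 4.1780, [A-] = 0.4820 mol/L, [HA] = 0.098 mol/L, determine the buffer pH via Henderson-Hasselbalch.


ratio = [A-] / [HA] = 0.4820 / 0.098 = 4.9184
log10(ratio) = 0.6918
pH = pKa + log10(ratio) = 4.1780 + 0.6918 = 4.8698


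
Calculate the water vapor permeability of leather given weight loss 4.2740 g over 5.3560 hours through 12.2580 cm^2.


Formula: WVP = loss / (area * time)
Substituting: WVP = 4.2740 / (12.2580 * 5.3560)
Result: 0.065099 g/(cm^2*hr)


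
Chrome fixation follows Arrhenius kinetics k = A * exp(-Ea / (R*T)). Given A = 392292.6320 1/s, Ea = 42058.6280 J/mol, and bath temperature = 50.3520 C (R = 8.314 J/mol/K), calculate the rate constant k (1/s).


T_K = T_C + 273.15 = 50.3520 + 273.15 = 323.5020 K
exponent = -Ea / (R * T_K) = -42058.6280 / (8.314 * 323.5020) = -15.6375
k = A * exp(exponent) = 392292.6320 * exp(-15.6375) = 0.0634334 1/s


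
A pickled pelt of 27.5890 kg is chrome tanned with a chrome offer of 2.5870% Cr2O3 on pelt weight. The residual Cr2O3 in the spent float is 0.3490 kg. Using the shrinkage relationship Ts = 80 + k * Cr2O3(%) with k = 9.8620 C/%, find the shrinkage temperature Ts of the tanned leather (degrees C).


Offered = pelt * offer_pct / 100 = 27.5890 * 2.5870 / 100 = 0.7137 kg
Uptake = offered - residual = 0.7137 - 0.3490 = 0.3647 kg
Cr2O3% on pelt = uptake / pelt * 100 = 0.3647 / 27.5890 * 100 = 1.3220 %
Ts = 80 + k * Cr2O3% = 80 + 9.8620 * 1.3220 = 93.0376 C


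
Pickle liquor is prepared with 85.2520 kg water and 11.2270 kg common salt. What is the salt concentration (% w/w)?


Formula: Conc = salt / (water + salt) * 100
Substituting: Conc = 11.2270 / (85.2520 + 11.2270) * 100
Result: 11.6367 %


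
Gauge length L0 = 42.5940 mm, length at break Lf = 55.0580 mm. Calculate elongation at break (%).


Formula: Elongation = (Lf - L0) / L0 * 100
Substituting: Elongation = (55.0580 - 42.5940) / 42.5940 * 100
Result: 29.2623 %


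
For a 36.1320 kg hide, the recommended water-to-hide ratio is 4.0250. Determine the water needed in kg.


Formula: Water = hide_weight * ratio
Substituting: Water = 36.1320 * 4.0250
Result: 145.4313 kg


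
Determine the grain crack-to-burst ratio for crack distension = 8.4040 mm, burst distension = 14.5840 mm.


Formula: Ratio = crack / burst
Substituting: Ratio = 8.4040 / 14.5840
Result: 0.5762


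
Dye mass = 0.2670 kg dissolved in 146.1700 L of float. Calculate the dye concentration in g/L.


Formula: Conc = dye_mass(kg) / volume(L) * 1000
Substituting: Conc = 0.2670 / 146.1700 * 1000
Result: 1.8266 g/L


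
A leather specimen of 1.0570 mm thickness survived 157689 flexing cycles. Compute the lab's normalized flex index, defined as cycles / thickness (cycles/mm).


Formula: Index = cycles / thickness
Substituting: Index = 157689 / 1.0570
Result: 149185.4305 cycles/mm


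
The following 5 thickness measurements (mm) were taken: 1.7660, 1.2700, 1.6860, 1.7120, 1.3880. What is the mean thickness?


Formula: Average = sum / n
Substituting: Average = 7.8220 / 5
Result: 1.5644 mm


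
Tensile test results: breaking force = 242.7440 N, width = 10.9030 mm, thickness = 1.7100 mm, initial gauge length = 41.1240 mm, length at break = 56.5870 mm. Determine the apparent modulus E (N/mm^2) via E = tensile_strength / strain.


TS = F / (w * t) = 242.7440 / (10.9030 * 1.7100) = 13.0199 N/mm^2
strain = (Lf - L0) / L0 = (56.5870 - 41.1240) / 41.1240 = 0.3760
E = TS / strain = 13.0199 / 0.3760 = 34.6265 N/mm^2


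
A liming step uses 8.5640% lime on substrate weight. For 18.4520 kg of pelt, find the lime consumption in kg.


Formula: Lime = substrate * pct / 100
Substituting: Lime = 18.4520 * 8.5640 / 100
Result: 1.5802 kg


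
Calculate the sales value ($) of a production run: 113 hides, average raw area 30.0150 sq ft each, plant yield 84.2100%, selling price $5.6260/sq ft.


Raw_total = N * avg_area = 113 * 30.0150 = 3391.6950 sq ft
Finished = Raw_total * yield / 100 = 3391.6950 * 84.2100 / 100 = 2856.1464 sq ft
Value = Finished * price = 2856.1464 * 5.6260 = 16068.6794 $


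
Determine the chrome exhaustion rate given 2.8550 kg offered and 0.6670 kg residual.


Formula: Uptake = (offered - residual) / offered * 100
Substituting: Uptake = (2.8550 - 0.6670) / 2.8550 * 100
Result: 76.6375 %


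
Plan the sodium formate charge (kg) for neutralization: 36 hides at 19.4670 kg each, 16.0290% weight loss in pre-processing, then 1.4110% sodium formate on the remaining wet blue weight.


Total_raw = N * avg_wt = 36 * 19.4670 = 700.8120 kg
Substrate = Total_raw * (1 - loss/100) = 700.8120 * (1 - 16.0290/100) = 588.4788 kg
Neutralizer = Substrate * pct / 100 = 588.4788 * 1.4110 / 100 = 8.3034 kg


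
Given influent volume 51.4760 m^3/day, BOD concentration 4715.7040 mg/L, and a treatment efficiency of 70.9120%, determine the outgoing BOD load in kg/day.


Load_in = volume * conc / 1000 = 51.4760 * 4715.7040 / 1000 = 242.7456 kg/day
Removed = Load_in * eff / 100 = 242.7456 * 70.9120 / 100 = 172.1357 kg/day
Load_out = Load_in - Removed = 242.7456 - 172.1357 = 70.6098 kg/day


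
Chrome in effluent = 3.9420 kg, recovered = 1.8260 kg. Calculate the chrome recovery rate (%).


Formula: Recovery = recovered / input * 100
Substituting: Recovery = 1.8260 / 3.9420 * 100
Result: 46.3217 %


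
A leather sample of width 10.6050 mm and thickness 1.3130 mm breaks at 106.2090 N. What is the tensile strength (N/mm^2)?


Formula: TS = force / (width * thickness)
Substituting: TS = 106.2090 / (10.6050 * 1.3130)
Result: 7.6276 N/mm^2


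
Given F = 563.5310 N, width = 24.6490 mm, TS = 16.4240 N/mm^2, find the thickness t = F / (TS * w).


Formula: t = F / (TS * w)
Substituting: t = 563.5310 / (16.4240 * 24.6490)
Result: 1.3920 mm


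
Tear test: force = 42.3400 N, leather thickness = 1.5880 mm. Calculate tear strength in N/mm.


Formula: Tear strength = force / thickness
Substituting: Tear strength = 42.3400 / 1.5880
Result: 26.6625 N/mm


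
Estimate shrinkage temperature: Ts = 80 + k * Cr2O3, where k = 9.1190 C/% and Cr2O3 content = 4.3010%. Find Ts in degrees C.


Formula: Ts = 80 + k * Cr2O3
Substituting: Ts = 80 + 9.1190 * 4.3010
Result: 119.2208 C


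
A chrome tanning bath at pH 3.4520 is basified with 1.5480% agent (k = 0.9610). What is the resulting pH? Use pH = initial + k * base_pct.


Formula: pH_final = pH_initial + k * base_pct
Substituting: pH_final = 3.4520 + 0.9610 * 1.5480
Result: 4.9396


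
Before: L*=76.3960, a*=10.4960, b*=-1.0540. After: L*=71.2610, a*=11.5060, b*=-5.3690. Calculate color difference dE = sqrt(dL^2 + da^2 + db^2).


dL = -5.1350, da = 1.0100, db = -4.3150
dE = sqrt((-5.1350)^2 + 1.0100^2 + (-4.3150)^2) = 6.7829


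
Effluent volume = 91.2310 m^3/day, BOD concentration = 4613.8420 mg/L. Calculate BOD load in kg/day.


Formula: BOD_load = volume * conc / 1000
Substituting: BOD_load = 91.2310 * 4613.8420 / 1000
Result: 420.9254 kg/day


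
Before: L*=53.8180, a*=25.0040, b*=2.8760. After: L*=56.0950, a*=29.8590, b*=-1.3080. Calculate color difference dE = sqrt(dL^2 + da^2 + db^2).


dL = 2.2770, da = 4.8550, db = -4.1840
dE = sqrt(2.2770^2 + 4.8550^2 + (-4.1840)^2) = 6.8016


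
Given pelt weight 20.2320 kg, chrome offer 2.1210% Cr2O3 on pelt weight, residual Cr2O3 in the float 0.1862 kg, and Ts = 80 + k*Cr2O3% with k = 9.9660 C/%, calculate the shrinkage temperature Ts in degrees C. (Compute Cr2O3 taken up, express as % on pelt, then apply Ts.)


Offered = pelt * offer_pct / 100 = 20.2320 * 2.1210 / 100 = 0.4291 kg
Uptake = offered - residual = 0.4291 - 0.1862 = 0.2429 kg
Cr2O3% on pelt = uptake / pelt * 100 = 0.2429 / 20.2320 * 100 = 1.2007 %
Ts = 80 + k * Cr2O3% = 80 + 9.9660 * 1.2007 = 91.9659 C


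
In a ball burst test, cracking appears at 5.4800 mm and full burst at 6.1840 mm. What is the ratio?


Formula: Ratio = crack / burst
Substituting: Ratio = 5.4800 / 6.1840
Result: 0.8862


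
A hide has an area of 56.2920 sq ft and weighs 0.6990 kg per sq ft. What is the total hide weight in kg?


Formula: Weight = area * weight_per_sqft
Substituting: Weight = 56.2920 * 0.6990
Result: 39.3481 kg


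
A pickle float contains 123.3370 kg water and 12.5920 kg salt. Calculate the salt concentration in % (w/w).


Formula: Conc = salt / (water + salt) * 100
Substituting: Conc = 12.5920 / (123.3370 + 12.5920) * 100
Result: 9.2637 %


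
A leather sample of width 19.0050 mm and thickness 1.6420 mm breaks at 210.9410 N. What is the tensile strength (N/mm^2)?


Formula: TS = force / (width * thickness)
Substituting: TS = 210.9410 / (19.0050 * 1.6420)
Result: 6.7596 N/mm^2


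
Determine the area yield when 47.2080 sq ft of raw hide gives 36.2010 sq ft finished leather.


Formula: Yield = finished / raw * 100
Substituting: Yield = 36.2010 / 47.2080 * 100
Result: 76.6840 %


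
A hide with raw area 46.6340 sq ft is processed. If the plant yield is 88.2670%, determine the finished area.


Formula: finished = raw * yield / 100
Substituting: finished = 46.6340 * 88.2670 / 100
Result: 41.1624 sq ft


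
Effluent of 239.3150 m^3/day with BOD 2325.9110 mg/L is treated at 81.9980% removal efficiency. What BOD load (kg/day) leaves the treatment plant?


Load_in = volume * conc / 1000 = 239.3150 * 2325.9110 / 1000 = 556.6254 kg/day
Removed = Load_in * eff / 100 = 556.6254 * 81.9980 / 100 = 456.4217 kg/day
Load_out = Load_in - Removed = 556.6254 - 456.4217 = 100.2037 kg/day


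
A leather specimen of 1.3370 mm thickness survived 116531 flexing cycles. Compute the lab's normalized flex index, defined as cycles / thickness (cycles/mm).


Formula: Index = cycles / thickness
Substituting: Index = 116531 / 1.3370
Result: 87158.5639 cycles/mm


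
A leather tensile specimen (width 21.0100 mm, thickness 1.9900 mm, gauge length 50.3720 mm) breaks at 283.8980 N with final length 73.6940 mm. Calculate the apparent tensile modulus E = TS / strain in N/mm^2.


TS = F / (w * t) = 283.8980 / (21.0100 * 1.9900) = 6.7902 N/mm^2
strain = (Lf - L0) / L0 = (73.6940 - 50.3720) / 50.3720 = 0.4630
E = TS / strain = 6.7902 / 0.4630 = 14.6658 N/mm^2


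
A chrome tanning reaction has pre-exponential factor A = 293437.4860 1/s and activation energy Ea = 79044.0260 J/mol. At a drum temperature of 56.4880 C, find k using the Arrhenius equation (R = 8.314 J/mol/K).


T_K = T_C + 273.15 = 56.4880 + 273.15 = 329.6380 K
exponent = -Ea / (R * T_K) = -79044.0260 / (8.314 * 329.6380) = -28.8418
k = A * exp(exponent) = 293437.4860 * exp(-28.8418) = 8.7438e-08 1/s


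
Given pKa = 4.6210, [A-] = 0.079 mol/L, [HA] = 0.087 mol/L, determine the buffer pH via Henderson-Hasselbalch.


ratio = [A-] / [HA] = 0.079 / 0.087 = 0.9080
log10(ratio) = -0.0418922
pH = pKa + log10(ratio) = 4.6210 - 0.0418922 = 4.5791


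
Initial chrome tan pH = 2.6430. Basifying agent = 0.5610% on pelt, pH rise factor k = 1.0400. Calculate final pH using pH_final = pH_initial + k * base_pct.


Formula: pH_final = pH_initial + k * base_pct
Substituting: pH_final = 2.6430 + 1.0400 * 0.5610
Result: 3.2264


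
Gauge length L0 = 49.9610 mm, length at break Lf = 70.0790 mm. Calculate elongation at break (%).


Formula: Elongation = (Lf - L0) / L0 * 100
Substituting: Elongation = (70.0790 - 49.9610) / 49.9610 * 100
Result: 40.2674 %


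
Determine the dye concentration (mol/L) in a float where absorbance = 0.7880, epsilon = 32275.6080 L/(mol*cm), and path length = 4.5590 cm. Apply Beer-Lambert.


Formula: c = A / (epsilon * l)
Substituting: c = 0.7880 / (32275.6080 * 4.5590)
Result: 5.3553e-06 mol/L


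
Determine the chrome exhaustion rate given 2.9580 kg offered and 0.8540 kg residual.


Formula: Uptake = (offered - residual) / offered * 100
Substituting: Uptake = (2.9580 - 0.8540) / 2.9580 * 100
Result: 71.1291 %


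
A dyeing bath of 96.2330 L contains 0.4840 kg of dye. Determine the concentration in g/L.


Formula: Conc = dye_mass(kg) / volume(L) * 1000
Substituting: Conc = 0.4840 / 96.2330 * 1000
Result: 5.0295 g/L


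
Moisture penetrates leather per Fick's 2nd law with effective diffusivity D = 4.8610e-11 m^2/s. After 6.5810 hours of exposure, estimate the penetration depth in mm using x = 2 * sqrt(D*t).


t = 6.5810 hr * 3600 = 23691.6000 s
D * t = 4.8610e-11 * 23691.6000 = 1.1516e-06
x = 2 * sqrt(D*t) = 2 * sqrt(1.1516e-06) = 0.0021463 m = 2.1463 mm


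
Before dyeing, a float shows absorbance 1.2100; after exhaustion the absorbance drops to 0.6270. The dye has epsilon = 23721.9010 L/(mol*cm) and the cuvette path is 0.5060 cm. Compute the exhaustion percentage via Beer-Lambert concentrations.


c_initial = A_i / (epsilon * l) = 1.2100 / (23721.9010 * 0.5060) = 1.0081e-04 mol/L
c_final = A_f / (epsilon * l) = 0.6270 / (23721.9010 * 0.5060) = 5.2236e-05 mol/L
Exhaustion = (c_initial - c_final) / c_initial * 100 = (1.0081e-04 - 5.2236e-05) / 1.0081e-04 * 100 = 48.1818 %


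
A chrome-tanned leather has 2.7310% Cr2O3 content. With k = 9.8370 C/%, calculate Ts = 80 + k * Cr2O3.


Formula: Ts = 80 + k * Cr2O3
Substituting: Ts = 80 + 9.8370 * 2.7310
Result: 106.8648 C


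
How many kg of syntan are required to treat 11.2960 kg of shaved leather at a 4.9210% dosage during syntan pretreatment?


Formula: Syntan = substrate * pct / 100
Substituting: Syntan = 11.2960 * 4.9210 / 100
Result: 0.5559 kg


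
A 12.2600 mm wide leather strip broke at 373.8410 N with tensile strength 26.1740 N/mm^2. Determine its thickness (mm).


Formula: t = F / (TS * w)
Substituting: t = 373.8410 / (26.1740 * 12.2600)
Result: 1.1650 mm


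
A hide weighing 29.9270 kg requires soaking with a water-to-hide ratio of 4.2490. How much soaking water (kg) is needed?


Formula: Water = hide_weight * ratio
Substituting: Water = 29.9270 * 4.2490
Result: 127.1598 kg


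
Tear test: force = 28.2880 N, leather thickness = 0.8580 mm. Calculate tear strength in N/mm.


Formula: Tear strength = force / thickness
Substituting: Tear strength = 28.2880 / 0.8580
Result: 32.9697 N/mm


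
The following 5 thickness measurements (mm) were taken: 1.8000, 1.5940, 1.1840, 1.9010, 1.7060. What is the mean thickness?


Formula: Average = sum / n
Substituting: Average = 8.1850 / 5
Result: 1.6370 mm


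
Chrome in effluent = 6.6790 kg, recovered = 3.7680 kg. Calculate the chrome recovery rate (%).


Formula: Recovery = recovered / input * 100
Substituting: Recovery = 3.7680 / 6.6790 * 100
Result: 56.4156 %


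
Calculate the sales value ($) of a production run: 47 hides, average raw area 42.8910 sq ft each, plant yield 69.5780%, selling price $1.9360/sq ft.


Raw_total = N * avg_area = 47 * 42.8910 = 2015.8770 sq ft
Finished = Raw_total * yield / 100 = 2015.8770 * 69.5780 / 100 = 1402.6069 sq ft
Value = Finished * price = 1402.6069 * 1.9360 = 2715.4470 $


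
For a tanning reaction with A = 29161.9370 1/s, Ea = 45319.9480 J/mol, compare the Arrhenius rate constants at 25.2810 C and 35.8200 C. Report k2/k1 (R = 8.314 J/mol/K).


T1 = 25.2810 + 273.15 = 298.4310 K; T2 = 35.8200 + 273.15 = 308.9700 K
k1 = A * exp(-Ea/(R*T1)) = 29161.9370 * exp(-45319.9480/(8.314*298.4310)) = 3.4052e-04 1/s
k2 = A * exp(-Ea/(R*T2)) = 29161.9370 * exp(-45319.9480/(8.314*308.9700)) = 6.3493e-04 1/s
k2/k1 = 6.3493e-04 / 3.4052e-04 = 1.8646


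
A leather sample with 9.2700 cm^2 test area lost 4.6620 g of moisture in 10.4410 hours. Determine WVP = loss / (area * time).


Formula: WVP = loss / (area * time)
Substituting: WVP = 4.6620 / (9.2700 * 10.4410)
Result: 0.0481671 g/(cm^2*hr)


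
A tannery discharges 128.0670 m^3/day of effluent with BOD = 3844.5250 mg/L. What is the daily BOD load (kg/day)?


Formula: BOD_load = volume * conc / 1000
Substituting: BOD_load = 128.0670 * 3844.5250 / 1000
Result: 492.3568 kg/day


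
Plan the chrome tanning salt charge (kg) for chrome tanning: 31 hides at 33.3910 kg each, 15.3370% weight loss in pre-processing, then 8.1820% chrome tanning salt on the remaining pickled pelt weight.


Total_raw = N * avg_wt = 31 * 33.3910 = 1035.1210 kg
Substrate = Total_raw * (1 - loss/100) = 1035.1210 * (1 - 15.3370/100) = 876.3645 kg
Chrome = Substrate * pct / 100 = 876.3645 * 8.1820 / 100 = 71.7041 kg


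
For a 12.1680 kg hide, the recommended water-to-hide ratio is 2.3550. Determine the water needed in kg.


Formula: Water = hide_weight * ratio
Substituting: Water = 12.1680 * 2.3550
Result: 28.6556 kg


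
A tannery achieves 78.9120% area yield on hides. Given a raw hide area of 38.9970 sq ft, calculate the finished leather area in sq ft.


Formula: finished = raw * yield / 100
Substituting: finished = 38.9970 * 78.9120 / 100
Result: 30.7733 sq ft


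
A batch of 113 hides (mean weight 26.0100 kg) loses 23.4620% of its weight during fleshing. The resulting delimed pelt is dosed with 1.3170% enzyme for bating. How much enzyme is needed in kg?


Total_raw = N * avg_wt = 113 * 26.0100 = 2939.1300 kg
Substrate = Total_raw * (1 - loss/100) = 2939.1300 * (1 - 23.4620/100) = 2249.5513 kg
Enzyme = Substrate * pct / 100 = 2249.5513 * 1.3170 / 100 = 29.6266 kg


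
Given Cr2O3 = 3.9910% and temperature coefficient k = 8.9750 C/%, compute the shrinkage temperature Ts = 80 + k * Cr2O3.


Formula: Ts = 80 + k * Cr2O3
Substituting: Ts = 80 + 8.9750 * 3.9910
Result: 115.8192 C


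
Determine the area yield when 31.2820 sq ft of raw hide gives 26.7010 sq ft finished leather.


Formula: Yield = finished / raw * 100
Substituting: Yield = 26.7010 / 31.2820 * 100
Result: 85.3558 %


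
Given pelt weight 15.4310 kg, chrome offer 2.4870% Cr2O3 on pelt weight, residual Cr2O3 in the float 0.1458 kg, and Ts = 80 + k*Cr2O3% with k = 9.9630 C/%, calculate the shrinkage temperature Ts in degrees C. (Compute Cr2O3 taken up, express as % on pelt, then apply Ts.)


Offered = pelt * offer_pct / 100 = 15.4310 * 2.4870 / 100 = 0.3838 kg
Uptake = offered - residual = 0.3838 - 0.1458 = 0.2380 kg
Cr2O3% on pelt = uptake / pelt * 100 = 0.2380 / 15.4310 * 100 = 1.5421 %
Ts = 80 + k * Cr2O3% = 80 + 9.9630 * 1.5421 = 95.3644 C


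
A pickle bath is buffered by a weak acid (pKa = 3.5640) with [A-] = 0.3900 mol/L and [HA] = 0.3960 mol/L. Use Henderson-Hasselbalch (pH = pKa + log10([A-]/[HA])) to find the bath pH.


ratio = [A-] / [HA] = 0.3900 / 0.3960 = 0.9848
log10(ratio) = -0.00663058
pH = pKa + log10(ratio) = 3.5640 - 0.00663058 = 3.5574


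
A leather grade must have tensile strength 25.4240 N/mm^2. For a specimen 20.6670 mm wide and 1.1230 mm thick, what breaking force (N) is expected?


Formula: F = TS * w * t
Substituting: F = 25.4240 * 20.6670 * 1.1230
Result: 590.0667 N


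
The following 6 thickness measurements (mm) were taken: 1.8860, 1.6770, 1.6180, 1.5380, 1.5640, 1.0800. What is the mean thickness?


Formula: Average = sum / n
Substituting: Average = 9.3630 / 6
Result: 1.5605 mm


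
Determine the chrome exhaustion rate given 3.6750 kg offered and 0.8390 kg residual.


Formula: Uptake = (offered - residual) / offered * 100
Substituting: Uptake = (3.6750 - 0.8390) / 3.6750 * 100
Result: 77.1701 %


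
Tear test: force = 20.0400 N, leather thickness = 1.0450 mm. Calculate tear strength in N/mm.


Formula: Tear strength = force / thickness
Substituting: Tear strength = 20.0400 / 1.0450
Result: 19.1770 N/mm


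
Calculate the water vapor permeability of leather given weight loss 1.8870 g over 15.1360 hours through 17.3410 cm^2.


Formula: WVP = loss / (area * time)
Substituting: WVP = 1.8870 / (17.3410 * 15.1360)
Result: 0.0071893 g/(cm^2*hr)


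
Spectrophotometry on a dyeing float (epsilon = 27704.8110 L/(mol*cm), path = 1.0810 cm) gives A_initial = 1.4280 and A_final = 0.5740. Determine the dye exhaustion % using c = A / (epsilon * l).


c_initial = A_i / (epsilon * l) = 1.4280 / (27704.8110 * 1.0810) = 4.7681e-05 mol/L
c_final = A_f / (epsilon * l) = 0.5740 / (27704.8110 * 1.0810) = 1.9166e-05 mol/L
Exhaustion = (c_initial - c_final) / c_initial * 100 = (4.7681e-05 - 1.9166e-05) / 4.7681e-05 * 100 = 59.8039 %


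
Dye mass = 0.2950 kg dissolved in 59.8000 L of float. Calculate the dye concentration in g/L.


Formula: Conc = dye_mass(kg) / volume(L) * 1000
Substituting: Conc = 0.2950 / 59.8000 * 1000
Result: 4.9331 g/L


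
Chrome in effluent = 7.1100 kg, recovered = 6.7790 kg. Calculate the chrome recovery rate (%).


Formula: Recovery = recovered / input * 100
Substituting: Recovery = 6.7790 / 7.1100 * 100
Result: 95.3446 %


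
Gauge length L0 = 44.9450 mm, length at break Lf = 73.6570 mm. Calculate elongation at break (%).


Formula: Elongation = (Lf - L0) / L0 * 100
Substituting: Elongation = (73.6570 - 44.9450) / 44.9450 * 100
Result: 63.8825 %


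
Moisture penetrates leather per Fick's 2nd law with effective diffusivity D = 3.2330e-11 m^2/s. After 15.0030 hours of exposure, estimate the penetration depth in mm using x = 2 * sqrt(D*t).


t = 15.0030 hr * 3600 = 54010.8000 s
D * t = 3.2330e-11 * 54010.8000 = 1.7462e-06
x = 2 * sqrt(D*t) = 2 * sqrt(1.7462e-06) = 0.00264285 m = 2.6429 mm


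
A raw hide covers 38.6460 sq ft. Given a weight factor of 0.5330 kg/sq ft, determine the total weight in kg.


Formula: Weight = area * weight_per_sqft
Substituting: Weight = 38.6460 * 0.5330
Result: 20.5983 kg


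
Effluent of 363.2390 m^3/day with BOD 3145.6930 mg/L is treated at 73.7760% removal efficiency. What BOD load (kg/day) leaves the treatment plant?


Load_in = volume * conc / 1000 = 363.2390 * 3145.6930 / 1000 = 1142.6384 kg/day
Removed = Load_in * eff / 100 = 1142.6384 * 73.7760 / 100 = 842.9929 kg/day
Load_out = Load_in - Removed = 1142.6384 - 842.9929 = 299.6455 kg/day


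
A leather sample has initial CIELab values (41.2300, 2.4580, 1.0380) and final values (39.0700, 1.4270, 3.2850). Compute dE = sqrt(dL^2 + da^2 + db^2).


dL = -2.1600, da = -1.0310, db = 2.2470
dE = sqrt((-2.1600)^2 + (-1.0310)^2 + 2.2470^2) = 3.2829


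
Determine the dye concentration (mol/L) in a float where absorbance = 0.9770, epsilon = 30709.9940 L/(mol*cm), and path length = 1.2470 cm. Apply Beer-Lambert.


Formula: c = A / (epsilon * l)
Substituting: c = 0.9770 / (30709.9940 * 1.2470)
Result: 2.5512e-05 mol/L


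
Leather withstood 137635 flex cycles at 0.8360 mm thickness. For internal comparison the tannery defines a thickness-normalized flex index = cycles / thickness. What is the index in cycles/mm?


Formula: Index = cycles / thickness
Substituting: Index = 137635 / 0.8360
Result: 164635.1675 cycles/mm


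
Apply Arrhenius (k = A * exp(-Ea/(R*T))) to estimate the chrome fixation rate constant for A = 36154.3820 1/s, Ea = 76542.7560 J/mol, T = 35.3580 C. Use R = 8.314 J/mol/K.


T_K = T_C + 273.15 = 35.3580 + 273.15 = 308.5080 K
exponent = -Ea / (R * T_K) = -76542.7560 / (8.314 * 308.5080) = -29.8420
k = A * exp(exponent) = 36154.3820 * exp(-29.8420) = 3.9624e-09 1/s


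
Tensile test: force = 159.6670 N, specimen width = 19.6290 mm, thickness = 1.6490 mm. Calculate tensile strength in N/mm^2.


Formula: TS = force / (width * thickness)
Substituting: TS = 159.6670 / (19.6290 * 1.6490)
Result: 4.9328 N/mm^2


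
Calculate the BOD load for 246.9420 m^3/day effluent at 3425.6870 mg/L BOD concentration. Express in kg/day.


Formula: BOD_load = volume * conc / 1000
Substituting: BOD_load = 246.9420 * 3425.6870 / 1000
Result: 845.9460 kg/day


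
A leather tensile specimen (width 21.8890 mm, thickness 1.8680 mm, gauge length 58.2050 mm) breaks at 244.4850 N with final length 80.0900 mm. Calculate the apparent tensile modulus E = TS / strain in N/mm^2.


TS = F / (w * t) = 244.4850 / (21.8890 * 1.8680) = 5.9793 N/mm^2
strain = (Lf - L0) / L0 = (80.0900 - 58.2050) / 58.2050 = 0.3760
E = TS / strain = 5.9793 / 0.3760 = 15.9024 N/mm^2


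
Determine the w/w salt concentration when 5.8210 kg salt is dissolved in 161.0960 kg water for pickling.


Formula: Conc = salt / (water + salt) * 100
Substituting: Conc = 5.8210 / (161.0960 + 5.8210) * 100
Result: 3.4874 %


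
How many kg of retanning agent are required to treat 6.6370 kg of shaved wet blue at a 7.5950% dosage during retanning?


Formula: Retan = substrate * pct / 100
Substituting: Retan = 6.6370 * 7.5950 / 100
Result: 0.5041 kg


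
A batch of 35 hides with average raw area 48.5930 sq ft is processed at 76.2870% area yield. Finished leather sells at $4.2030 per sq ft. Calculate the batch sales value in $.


Raw_total = N * avg_area = 35 * 48.5930 = 1700.7550 sq ft
Finished = Raw_total * yield / 100 = 1700.7550 * 76.2870 / 100 = 1297.4550 sq ft
Value = Finished * price = 1297.4550 * 4.2030 = 5453.2032 $


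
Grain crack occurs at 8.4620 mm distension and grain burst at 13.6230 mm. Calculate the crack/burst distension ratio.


Formula: Ratio = crack / burst
Substituting: Ratio = 8.4620 / 13.6230
Result: 0.6212


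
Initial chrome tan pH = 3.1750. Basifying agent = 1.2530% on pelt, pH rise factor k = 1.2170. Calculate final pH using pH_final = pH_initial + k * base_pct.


Formula: pH_final = pH_initial + k * base_pct
Substituting: pH_final = 3.1750 + 1.2170 * 1.2530
Result: 4.6999


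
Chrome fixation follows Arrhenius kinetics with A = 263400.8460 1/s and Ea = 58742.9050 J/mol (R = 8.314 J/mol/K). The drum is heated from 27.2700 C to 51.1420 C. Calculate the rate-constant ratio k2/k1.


T1 = 27.2700 + 273.15 = 300.4200 K; T2 = 51.1420 + 273.15 = 324.2920 K
k1 = A * exp(-Ea/(R*T1)) = 263400.8460 * exp(-58742.9050/(8.314*300.4200)) = 1.6088e-05 1/s
k2 = A * exp(-Ea/(R*T2)) = 263400.8460 * exp(-58742.9050/(8.314*324.2920)) = 9.0863e-05 1/s
k2/k1 = 9.0863e-05 / 1.6088e-05 = 5.6479


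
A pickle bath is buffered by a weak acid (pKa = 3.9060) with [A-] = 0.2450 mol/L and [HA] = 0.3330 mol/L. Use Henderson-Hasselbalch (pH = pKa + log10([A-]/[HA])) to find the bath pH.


ratio = [A-] / [HA] = 0.2450 / 0.3330 = 0.7357
log10(ratio) = -0.1333
pH = pKa + log10(ratio) = 3.9060 - 0.1333 = 3.7727


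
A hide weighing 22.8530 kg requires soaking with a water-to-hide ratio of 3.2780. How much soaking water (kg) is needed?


Formula: Water = hide_weight * ratio
Substituting: Water = 22.8530 * 3.2780
Result: 74.9121 kg


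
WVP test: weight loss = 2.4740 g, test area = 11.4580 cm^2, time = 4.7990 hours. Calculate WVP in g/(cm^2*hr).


Formula: WVP = loss / (area * time)
Substituting: WVP = 2.4740 / (11.4580 * 4.7990)
Result: 0.0449925 g/(cm^2*hr)


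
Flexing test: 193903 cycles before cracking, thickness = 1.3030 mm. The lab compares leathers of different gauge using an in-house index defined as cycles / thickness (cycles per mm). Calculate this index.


Formula: Index = cycles / thickness
Substituting: Index = 193903 / 1.3030
Result: 148812.7398 cycles/mm


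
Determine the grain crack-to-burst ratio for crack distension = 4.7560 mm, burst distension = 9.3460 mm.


Formula: Ratio = crack / burst
Substituting: Ratio = 4.7560 / 9.3460
Result: 0.5089


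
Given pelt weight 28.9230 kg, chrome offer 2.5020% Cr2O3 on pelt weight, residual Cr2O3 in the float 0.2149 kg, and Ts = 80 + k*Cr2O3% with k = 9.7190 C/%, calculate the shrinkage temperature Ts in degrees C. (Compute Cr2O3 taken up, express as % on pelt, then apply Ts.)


Offered = pelt * offer_pct / 100 = 28.9230 * 2.5020 / 100 = 0.7237 kg
Uptake = offered - residual = 0.7237 - 0.2149 = 0.5088 kg
Cr2O3% on pelt = uptake / pelt * 100 = 0.5088 / 28.9230 * 100 = 1.7590 %
Ts = 80 + k * Cr2O3% = 80 + 9.7190 * 1.7590 = 97.0957 C


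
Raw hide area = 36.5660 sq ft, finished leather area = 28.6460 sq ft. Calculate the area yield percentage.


Formula: Yield = finished / raw * 100
Substituting: Yield = 28.6460 / 36.5660 * 100
Result: 78.3405 %


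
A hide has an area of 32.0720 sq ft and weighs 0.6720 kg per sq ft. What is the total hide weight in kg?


Formula: Weight = area * weight_per_sqft
Substituting: Weight = 32.0720 * 0.6720
Result: 21.5524 kg


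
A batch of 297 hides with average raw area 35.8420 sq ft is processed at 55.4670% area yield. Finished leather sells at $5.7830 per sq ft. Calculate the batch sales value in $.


Raw_total = N * avg_area = 297 * 35.8420 = 10645.0740 sq ft
Finished = Raw_total * yield / 100 = 10645.0740 * 55.4670 / 100 = 5904.5032 sq ft
Value = Finished * price = 5904.5032 * 5.7830 = 34145.7420 $


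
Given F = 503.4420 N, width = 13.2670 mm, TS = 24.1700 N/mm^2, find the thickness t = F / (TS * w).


Formula: t = F / (TS * w)
Substituting: t = 503.4420 / (24.1700 * 13.2670)
Result: 1.5700 mm


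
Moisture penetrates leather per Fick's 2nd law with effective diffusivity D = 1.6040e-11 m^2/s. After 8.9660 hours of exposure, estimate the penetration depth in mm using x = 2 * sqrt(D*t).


t = 8.9660 hr * 3600 = 32277.6000 s
D * t = 1.6040e-11 * 32277.6000 = 5.1773e-07
x = 2 * sqrt(D*t) = 2 * sqrt(5.1773e-07) = 0.00143907 m = 1.4391 mm


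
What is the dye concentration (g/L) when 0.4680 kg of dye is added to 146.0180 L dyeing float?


Formula: Conc = dye_mass(kg) / volume(L) * 1000
Substituting: Conc = 0.4680 / 146.0180 * 1000
Result: 3.2051 g/L


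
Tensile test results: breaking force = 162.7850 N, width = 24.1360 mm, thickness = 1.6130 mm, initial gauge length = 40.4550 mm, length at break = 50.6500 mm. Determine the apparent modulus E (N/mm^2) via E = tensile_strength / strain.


TS = F / (w * t) = 162.7850 / (24.1360 * 1.6130) = 4.1813 N/mm^2
strain = (Lf - L0) / L0 = (50.6500 - 40.4550) / 40.4550 = 0.2520
E = TS / strain = 4.1813 / 0.2520 = 16.5920 N/mm^2


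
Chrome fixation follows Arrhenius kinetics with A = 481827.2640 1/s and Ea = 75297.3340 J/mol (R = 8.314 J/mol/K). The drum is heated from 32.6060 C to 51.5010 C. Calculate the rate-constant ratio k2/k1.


T1 = 32.6060 + 273.15 = 305.7560 K; T2 = 51.5010 + 273.15 = 324.6510 K
k1 = A * exp(-Ea/(R*T1)) = 481827.2640 * exp(-75297.3340/(8.314*305.7560)) = 6.5888e-08 1/s
k2 = A * exp(-Ea/(R*T2)) = 481827.2640 * exp(-75297.3340/(8.314*324.6510)) = 3.6941e-07 1/s
k2/k1 = 3.6941e-07 / 6.5888e-08 = 5.6066


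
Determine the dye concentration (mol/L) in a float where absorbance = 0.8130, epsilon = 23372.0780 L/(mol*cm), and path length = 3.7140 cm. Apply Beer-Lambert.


Formula: c = A / (epsilon * l)
Substituting: c = 0.8130 / (23372.0780 * 3.7140)
Result: 9.3659e-06 mol/L


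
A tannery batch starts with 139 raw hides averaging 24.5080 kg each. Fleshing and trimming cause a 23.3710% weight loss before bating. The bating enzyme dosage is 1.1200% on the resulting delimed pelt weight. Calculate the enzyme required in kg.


Total_raw = N * avg_wt = 139 * 24.5080 = 3406.6120 kg
Substrate = Total_raw * (1 - loss/100) = 3406.6120 * (1 - 23.3710/100) = 2610.4527 kg
Enzyme = Substrate * pct / 100 = 2610.4527 * 1.1200 / 100 = 29.2371 kg


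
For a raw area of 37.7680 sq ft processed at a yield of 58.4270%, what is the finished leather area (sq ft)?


Formula: finished = raw * yield / 100
Substituting: finished = 37.7680 * 58.4270 / 100
Result: 22.0667 sq ft


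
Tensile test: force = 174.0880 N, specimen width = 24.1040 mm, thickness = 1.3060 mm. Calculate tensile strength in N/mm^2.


Formula: TS = force / (width * thickness)
Substituting: TS = 174.0880 / (24.1040 * 1.3060)
Result: 5.5301 N/mm^2


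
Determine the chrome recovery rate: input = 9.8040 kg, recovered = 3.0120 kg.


Formula: Recovery = recovered / input * 100
Substituting: Recovery = 3.0120 / 9.8040 * 100
Result: 30.7222 %


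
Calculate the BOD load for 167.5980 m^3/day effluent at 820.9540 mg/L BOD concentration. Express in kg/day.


Formula: BOD_load = volume * conc / 1000
Substituting: BOD_load = 167.5980 * 820.9540 / 1000
Result: 137.5902 kg/day


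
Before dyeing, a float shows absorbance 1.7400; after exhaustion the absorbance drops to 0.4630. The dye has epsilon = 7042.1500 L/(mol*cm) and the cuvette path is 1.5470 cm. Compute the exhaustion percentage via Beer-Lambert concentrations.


c_initial = A_i / (epsilon * l) = 1.7400 / (7042.1500 * 1.5470) = 1.5972e-04 mol/L
c_final = A_f / (epsilon * l) = 0.4630 / (7042.1500 * 1.5470) = 4.2500e-05 mol/L
Exhaustion = (c_initial - c_final) / c_initial * 100 = (1.5972e-04 - 4.2500e-05) / 1.5972e-04 * 100 = 73.3908 %


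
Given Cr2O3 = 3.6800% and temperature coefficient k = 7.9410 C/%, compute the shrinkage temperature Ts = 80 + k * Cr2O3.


Formula: Ts = 80 + k * Cr2O3
Substituting: Ts = 80 + 7.9410 * 3.6800
Result: 109.2229 C


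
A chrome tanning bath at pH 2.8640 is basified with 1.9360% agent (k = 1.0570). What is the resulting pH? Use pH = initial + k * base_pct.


Formula: pH_final = pH_initial + k * base_pct
Substituting: pH_final = 2.8640 + 1.0570 * 1.9360
Result: 4.9104


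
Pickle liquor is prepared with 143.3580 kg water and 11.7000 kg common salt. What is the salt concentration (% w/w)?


Formula: Conc = salt / (water + salt) * 100
Substituting: Conc = 11.7000 / (143.3580 + 11.7000) * 100
Result: 7.5456 %


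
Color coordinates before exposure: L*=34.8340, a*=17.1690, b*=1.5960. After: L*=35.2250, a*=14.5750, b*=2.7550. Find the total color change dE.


dL = 0.3910, da = -2.5940, db = 1.1590
dE = sqrt(0.3910^2 + (-2.5940)^2 + 1.1590^2) = 2.8679


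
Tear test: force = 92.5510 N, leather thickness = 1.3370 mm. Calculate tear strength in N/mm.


Formula: Tear strength = force / thickness
Substituting: Tear strength = 92.5510 / 1.3370
Result: 69.2229 N/mm


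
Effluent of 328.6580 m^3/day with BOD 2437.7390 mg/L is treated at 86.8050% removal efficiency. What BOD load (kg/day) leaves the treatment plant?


Load_in = volume * conc / 1000 = 328.6580 * 2437.7390 / 1000 = 801.1824 kg/day
Removed = Load_in * eff / 100 = 801.1824 * 86.8050 / 100 = 695.4664 kg/day
Load_out = Load_in - Removed = 801.1824 - 695.4664 = 105.7160 kg/day


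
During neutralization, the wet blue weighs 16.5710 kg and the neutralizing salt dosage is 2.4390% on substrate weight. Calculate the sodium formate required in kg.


Formula: Neutralizer = substrate * pct / 100
Substituting: Neutralizer = 16.5710 * 2.4390 / 100
Result: 0.4042 kg


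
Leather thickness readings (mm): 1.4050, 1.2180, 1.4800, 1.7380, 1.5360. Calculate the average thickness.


Formula: Average = sum / n
Substituting: Average = 7.3770 / 5
Result: 1.4754 mm


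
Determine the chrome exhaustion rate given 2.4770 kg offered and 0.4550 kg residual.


Formula: Uptake = (offered - residual) / offered * 100
Substituting: Uptake = (2.4770 - 0.4550) / 2.4770 * 100
Result: 81.6310 %


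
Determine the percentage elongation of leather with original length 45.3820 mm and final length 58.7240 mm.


Formula: Elongation = (Lf - L0) / L0 * 100
Substituting: Elongation = (58.7240 - 45.3820) / 45.3820 * 100
Result: 29.3993 %


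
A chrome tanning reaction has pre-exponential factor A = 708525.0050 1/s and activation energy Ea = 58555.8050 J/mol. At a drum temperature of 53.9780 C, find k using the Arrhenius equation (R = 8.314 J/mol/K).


T_K = T_C + 273.15 = 53.9780 + 273.15 = 327.1280 K
exponent = -Ea / (R * T_K) = -58555.8050 / (8.314 * 327.1280) = -21.5299
k = A * exp(exponent) = 708525.0050 * exp(-21.5299) = 3.1625e-04 1/s


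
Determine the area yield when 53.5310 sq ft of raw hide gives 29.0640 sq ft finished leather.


Formula: Yield = finished / raw * 100
Substituting: Yield = 29.0640 / 53.5310 * 100
Result: 54.2938 %


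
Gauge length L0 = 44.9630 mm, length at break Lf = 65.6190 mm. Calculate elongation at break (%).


Formula: Elongation = (Lf - L0) / L0 * 100
Substituting: Elongation = (65.6190 - 44.9630) / 44.9630 * 100
Result: 45.9400 %


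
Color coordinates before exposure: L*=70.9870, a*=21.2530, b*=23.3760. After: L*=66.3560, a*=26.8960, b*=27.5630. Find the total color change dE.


dL = -4.6310, da = 5.6430, db = 4.1870
dE = sqrt((-4.6310)^2 + 5.6430^2 + 4.1870^2) = 8.4155


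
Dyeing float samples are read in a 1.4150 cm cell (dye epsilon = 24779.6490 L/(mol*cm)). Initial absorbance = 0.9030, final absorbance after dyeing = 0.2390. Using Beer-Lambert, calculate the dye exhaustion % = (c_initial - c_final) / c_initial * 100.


c_initial = A_i / (epsilon * l) = 0.9030 / (24779.6490 * 1.4150) = 2.5753e-05 mol/L
c_final = A_f / (epsilon * l) = 0.2390 / (24779.6490 * 1.4150) = 6.8163e-06 mol/L
Exhaustion = (c_initial - c_final) / c_initial * 100 = (2.5753e-05 - 6.8163e-06) / 2.5753e-05 * 100 = 73.5327 %


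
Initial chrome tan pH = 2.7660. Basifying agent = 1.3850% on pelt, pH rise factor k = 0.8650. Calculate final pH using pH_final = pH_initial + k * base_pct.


Formula: pH_final = pH_initial + k * base_pct
Substituting: pH_final = 2.7660 + 0.8650 * 1.3850
Result: 3.9640
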